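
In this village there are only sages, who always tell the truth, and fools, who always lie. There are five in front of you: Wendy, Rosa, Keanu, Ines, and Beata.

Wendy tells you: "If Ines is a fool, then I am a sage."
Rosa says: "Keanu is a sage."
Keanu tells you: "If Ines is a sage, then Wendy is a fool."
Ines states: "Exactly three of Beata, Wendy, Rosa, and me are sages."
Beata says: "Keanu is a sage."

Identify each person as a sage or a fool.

Wendy: fool, Rosa: sage, Keanu: sage, Ines: fool, Beata: sage

Consider Wendy. Suppose Wendy is a sage.
Then no assignment of the remaining roles makes every statement match its speaker's type — contradiction.
So Wendy is a fool.
With that fixed, Keanu's statement is true, so Keanu is a sage.
With that fixed, Beata's statement is true, so Beata is a sage.
With that fixed, Rosa's statement is true, so Rosa is a sage.
Consider Ines. Suppose Ines is a sage.
Then Wendy's statement comes out true, contradicting Wendy being a fool.
So Ines is a fool.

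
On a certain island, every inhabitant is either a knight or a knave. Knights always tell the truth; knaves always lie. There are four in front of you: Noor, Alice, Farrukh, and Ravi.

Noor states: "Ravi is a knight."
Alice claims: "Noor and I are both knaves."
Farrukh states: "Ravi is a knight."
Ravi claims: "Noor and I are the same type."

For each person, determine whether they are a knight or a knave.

Noor: knight, Alice: knave, Farrukh: knight, Ravi: knight

Consider Noor. Suppose Noor is a knave.
Then whichever role Alice has, Alice's statement has the wrong truth value — contradiction.
So Noor is a knight.
With that fixed, Alice's statement is false, so Alice is a knave.
Consider Farrukh. Suppose Farrukh is a knave.
Then no assignment of the remaining roles makes every statement match its speaker's type — contradiction.
So Farrukh is a knight.
Consider Ravi. Suppose Ravi is a knave.
Then Noor's statement comes out false, contradicting Noor being a knight.
So Ravi is a knight.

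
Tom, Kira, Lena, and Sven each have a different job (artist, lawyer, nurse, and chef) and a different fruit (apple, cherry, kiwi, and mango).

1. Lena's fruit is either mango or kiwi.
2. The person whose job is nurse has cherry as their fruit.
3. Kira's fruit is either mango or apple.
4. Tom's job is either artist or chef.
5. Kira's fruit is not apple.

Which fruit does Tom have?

apple

With clues 1–4, cherry is impossible for Tom's fruit.
With clues 1–5, kiwi and mango are impossible for Tom's fruit.
That leaves apple.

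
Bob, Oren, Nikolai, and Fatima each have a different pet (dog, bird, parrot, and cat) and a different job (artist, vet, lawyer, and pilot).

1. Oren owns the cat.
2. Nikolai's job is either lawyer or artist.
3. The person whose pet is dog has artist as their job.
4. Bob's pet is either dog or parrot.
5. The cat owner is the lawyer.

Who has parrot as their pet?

Bob

Clue 1 rules out Oren for the one with pet parrot.
With clues 1–5, Fatima and Nikolai are impossible for the one with pet parrot.
That leaves Bob.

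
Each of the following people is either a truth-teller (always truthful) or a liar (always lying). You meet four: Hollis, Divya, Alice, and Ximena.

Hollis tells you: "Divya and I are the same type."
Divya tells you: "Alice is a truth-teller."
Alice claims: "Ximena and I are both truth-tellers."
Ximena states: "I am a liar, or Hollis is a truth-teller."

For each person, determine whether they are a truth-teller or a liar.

Hollis: truth-teller, Divya: truth-teller, Alice: truth-teller, Ximena: truth-teller

Consider Hollis. Suppose Hollis is a liar.
Then whichever role Ximena has, Ximena's statement has the wrong truth value — contradiction.
So Hollis is a truth-teller.
With that fixed, Ximena's statement is true, so Ximena is a truth-teller.
Consider Divya. Suppose Divya is a liar.
Then Hollis's statement comes out false, contradicting Hollis being a truth-teller.
So Divya is a truth-teller.
Consider Alice. Suppose Alice is a liar.
Then Divya's statement comes out false, contradicting Divya being a truth-teller.
So Alice is a truth-teller.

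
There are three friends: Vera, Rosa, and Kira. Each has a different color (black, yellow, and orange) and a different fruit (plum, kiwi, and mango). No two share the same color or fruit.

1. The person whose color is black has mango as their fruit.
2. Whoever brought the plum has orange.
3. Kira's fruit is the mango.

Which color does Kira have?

black

With clues 1–3, orange and yellow are impossible for Kira's color.
That leaves black.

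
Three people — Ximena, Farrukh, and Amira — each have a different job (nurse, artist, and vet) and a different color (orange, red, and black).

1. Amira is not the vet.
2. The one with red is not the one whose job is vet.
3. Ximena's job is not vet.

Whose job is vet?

Farrukh

Clue 1 rules out Amira for the one with job vet.
With clues 1–3, Ximena is impossible for the one with job vet.
That leaves Farrukh.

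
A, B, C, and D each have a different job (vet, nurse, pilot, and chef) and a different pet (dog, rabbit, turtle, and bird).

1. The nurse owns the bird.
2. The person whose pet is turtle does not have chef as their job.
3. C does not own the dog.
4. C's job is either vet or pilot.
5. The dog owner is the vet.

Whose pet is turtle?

C

With clues 1–5, A, B, and D are impossible for the one with pet turtle.
That leaves C.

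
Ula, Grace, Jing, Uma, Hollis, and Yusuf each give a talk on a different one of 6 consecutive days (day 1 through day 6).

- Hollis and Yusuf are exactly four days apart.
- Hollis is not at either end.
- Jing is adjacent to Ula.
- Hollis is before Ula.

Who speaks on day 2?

With clues 1–2, Yusuf is ruled out for day 2.
With clues 1–4, Grace, Jing, Ula, and Uma are ruled out for day 2.
So day 2 is Hollis.

Hollis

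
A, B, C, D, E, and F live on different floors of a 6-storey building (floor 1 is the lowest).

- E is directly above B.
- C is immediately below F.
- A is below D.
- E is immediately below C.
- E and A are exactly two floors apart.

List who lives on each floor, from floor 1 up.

A, B, E, C, F, D

From clue 1: B is in {1,2,3,4,5}.
From clues 1–3: A is in {1,3,5}.
From clues 1–4: A is in {1,5}.
From clues 1–5: A → floor 1, B → floor 2, E → floor 3, C → floor 4, F → floor 5, D → floor 6.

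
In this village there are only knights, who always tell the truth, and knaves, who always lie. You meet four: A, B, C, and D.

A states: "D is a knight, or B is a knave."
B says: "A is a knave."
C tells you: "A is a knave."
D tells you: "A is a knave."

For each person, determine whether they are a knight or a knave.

A: knight, B: knave, C: knave, D: knave

Consider A. Suppose A is a knave.
Then no assignment of the remaining roles makes every statement match its speaker's type — contradiction.
So A is a knight.
With that fixed, B's statement is false, so B is a knave.
With that fixed, C's statement is false, so C is a knave.
With that fixed, D's statement is false, so D is a knave.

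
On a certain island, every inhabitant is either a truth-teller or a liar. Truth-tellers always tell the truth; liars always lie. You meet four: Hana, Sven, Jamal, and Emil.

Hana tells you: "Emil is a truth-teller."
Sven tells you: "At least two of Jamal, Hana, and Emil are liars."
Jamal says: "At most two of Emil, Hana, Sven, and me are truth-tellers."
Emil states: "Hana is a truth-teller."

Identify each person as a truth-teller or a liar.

Hana: liar, Sven: truth-teller, Jamal: truth-teller, Emil: liar

Consider Hana. Suppose Hana is a truth-teller.
Then no assignment of the remaining roles makes every statement match its speaker's type — contradiction.
So Hana is a liar.
With that fixed, Emil's statement is false, so Emil is a liar.
With that fixed, Sven's statement is true, so Sven is a truth-teller.
With that fixed, Jamal's statement is true, so Jamal is a truth-teller.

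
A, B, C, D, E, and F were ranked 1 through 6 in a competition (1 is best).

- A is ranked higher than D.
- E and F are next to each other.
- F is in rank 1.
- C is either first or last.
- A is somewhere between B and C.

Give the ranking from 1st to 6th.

From clue 1: A is in {1,2,3,4,5}.
From clues 1–3: F → rank 1, E → rank 2.
From clues 1–4: C → rank 6.
From clues 1–5: B → rank 3, A → rank 4, D → rank 5.

F, E, B, A, D, C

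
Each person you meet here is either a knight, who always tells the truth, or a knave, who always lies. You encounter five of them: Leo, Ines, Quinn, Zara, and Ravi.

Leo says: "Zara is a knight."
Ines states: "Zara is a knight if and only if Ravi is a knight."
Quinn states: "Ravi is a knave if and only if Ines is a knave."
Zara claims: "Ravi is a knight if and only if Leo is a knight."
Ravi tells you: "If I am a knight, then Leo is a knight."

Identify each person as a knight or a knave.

Consider Leo. Suppose Leo is a knave.
Then whichever role Ravi has, Ravi's statement has the wrong truth value — contradiction.
So Leo is a knight.
With that fixed, Ravi's statement is true, so Ravi is a knight.
With that fixed, Zara's statement is true, so Zara is a knight.
With that fixed, Ines's statement is true, so Ines is a knight.
With that fixed, Quinn's statement is true, so Quinn is a knight.

Leo: knight, Ines: knight, Quinn: knight, Zara: knight, Ravi: knight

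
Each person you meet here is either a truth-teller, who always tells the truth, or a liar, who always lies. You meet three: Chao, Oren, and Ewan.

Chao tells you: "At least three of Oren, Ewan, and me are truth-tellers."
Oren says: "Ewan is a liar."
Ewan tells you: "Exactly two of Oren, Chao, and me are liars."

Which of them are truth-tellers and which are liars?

Consider Chao. Suppose Chao is a truth-teller.
Then no assignment of the remaining roles makes every statement match its speaker's type — contradiction.
So Chao is a liar.
Consider Oren. Suppose Oren is a truth-teller.
Then whichever role Ewan has, Ewan's statement has the wrong truth value — contradiction.
So Oren is a liar.
Consider Ewan. Suppose Ewan is a liar.
Then Oren's statement comes out true, contradicting Oren being a liar.
So Ewan is a truth-teller.

Chao: liar, Oren: liar, Ewan: truth-teller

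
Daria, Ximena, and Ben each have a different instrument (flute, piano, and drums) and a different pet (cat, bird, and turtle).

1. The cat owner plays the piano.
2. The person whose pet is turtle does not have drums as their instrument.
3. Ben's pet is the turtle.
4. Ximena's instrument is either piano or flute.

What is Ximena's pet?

cat

With clues 1–3, turtle is impossible for Ximena's pet.
With clues 1–4, bird is impossible for Ximena's pet.
That leaves cat.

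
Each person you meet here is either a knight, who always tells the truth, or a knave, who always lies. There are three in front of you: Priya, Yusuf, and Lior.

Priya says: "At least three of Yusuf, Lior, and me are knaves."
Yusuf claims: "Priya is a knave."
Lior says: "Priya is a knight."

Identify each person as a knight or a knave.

Consider Priya. Suppose Priya is a knight.
Then Priya's own statement would have to be true, but it can't be — contradiction.
So Priya is a knave.
With that fixed, Yusuf's statement is true, so Yusuf is a knight.
With that fixed, Lior's statement is false, so Lior is a knave.

Priya: knave, Yusuf: knight, Lior: knave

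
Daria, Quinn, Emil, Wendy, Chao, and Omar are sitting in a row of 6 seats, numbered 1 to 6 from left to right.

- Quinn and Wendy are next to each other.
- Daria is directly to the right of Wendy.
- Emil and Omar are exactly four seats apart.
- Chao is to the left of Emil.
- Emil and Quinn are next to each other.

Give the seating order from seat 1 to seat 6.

Chao, Emil, Quinn, Wendy, Daria, Omar

From clues 1–2: Daria is in {3,4,5,6}.
From clues 1–3: Daria is in {4,5}.
From clues 1–4: Chao → seat 1, Quinn → seat 3, Wendy → seat 4, Daria → seat 5.
From clues 1–5: Emil → seat 2, Omar → seat 6.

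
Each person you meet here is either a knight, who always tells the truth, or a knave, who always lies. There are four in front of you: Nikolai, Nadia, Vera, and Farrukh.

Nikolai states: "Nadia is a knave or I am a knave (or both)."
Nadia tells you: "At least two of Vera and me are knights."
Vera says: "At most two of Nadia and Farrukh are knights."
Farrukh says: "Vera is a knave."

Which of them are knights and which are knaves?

Nikolai: knight, Nadia: knave, Vera: knight, Farrukh: knave

Regardless of anyone's role, Vera's statement is true, so Vera is a knight.
With that fixed, Farrukh's statement is false, so Farrukh is a knave.
Consider Nikolai. Suppose Nikolai is a knave.
Then Nikolai's own statement would have to be false, but it can't be — contradiction.
So Nikolai is a knight.
Consider Nadia. Suppose Nadia is a knight.
Then Nikolai's statement comes out false, contradicting Nikolai being a knight.
So Nadia is a knave.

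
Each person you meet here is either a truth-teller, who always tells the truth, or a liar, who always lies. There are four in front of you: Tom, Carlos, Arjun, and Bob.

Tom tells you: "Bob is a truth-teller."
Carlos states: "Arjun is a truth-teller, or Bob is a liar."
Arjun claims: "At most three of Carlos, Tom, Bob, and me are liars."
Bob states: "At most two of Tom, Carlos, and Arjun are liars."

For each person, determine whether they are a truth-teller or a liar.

Tom: truth-teller, Carlos: truth-teller, Arjun: truth-teller, Bob: truth-teller

Consider Tom. Suppose Tom is a liar.
Then no assignment of the remaining roles makes every statement match its speaker's type — contradiction.
So Tom is a truth-teller.
With that fixed, Arjun's statement is true, so Arjun is a truth-teller.
With that fixed, Bob's statement is true, so Bob is a truth-teller.
With that fixed, Carlos's statement is true, so Carlos is a truth-teller.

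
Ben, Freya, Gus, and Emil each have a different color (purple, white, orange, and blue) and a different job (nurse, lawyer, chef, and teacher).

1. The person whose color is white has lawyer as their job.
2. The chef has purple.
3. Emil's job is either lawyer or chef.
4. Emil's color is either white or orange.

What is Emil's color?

With clues 1–3, blue and orange are impossible for Emil's color.
With clues 1–4, purple is impossible for Emil's color.
That leaves white.

white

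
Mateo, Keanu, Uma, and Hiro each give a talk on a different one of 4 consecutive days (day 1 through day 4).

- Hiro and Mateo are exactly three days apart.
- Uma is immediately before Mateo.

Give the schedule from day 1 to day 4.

Hiro, Keanu, Uma, Mateo

From clue 1: Mateo is in {1,4}.
From clues 1–2: Hiro → day 1, Keanu → day 2, Uma → day 3, Mateo → day 4.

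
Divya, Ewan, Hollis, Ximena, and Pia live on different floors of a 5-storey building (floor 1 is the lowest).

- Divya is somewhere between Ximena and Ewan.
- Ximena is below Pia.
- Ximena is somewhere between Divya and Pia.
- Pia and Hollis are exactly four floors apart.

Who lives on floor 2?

Ewan

With clues 1–3, Pia and Ximena are ruled out for floor 2.
With clues 1–4, Divya and Hollis are ruled out for floor 2.
So floor 2 is Ewan.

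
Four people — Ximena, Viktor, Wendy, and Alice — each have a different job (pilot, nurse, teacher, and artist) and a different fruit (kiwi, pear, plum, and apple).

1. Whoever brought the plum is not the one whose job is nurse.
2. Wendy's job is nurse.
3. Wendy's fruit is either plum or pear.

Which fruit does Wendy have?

With clues 1–2, plum is impossible for Wendy's fruit.
With clues 1–3, apple and kiwi are impossible for Wendy's fruit.
That leaves pear.

pear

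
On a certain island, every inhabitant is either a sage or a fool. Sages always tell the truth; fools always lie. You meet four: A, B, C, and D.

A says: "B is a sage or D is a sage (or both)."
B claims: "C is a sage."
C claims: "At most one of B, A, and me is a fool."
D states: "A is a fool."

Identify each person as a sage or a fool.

A: sage, B: sage, C: sage, D: fool

Consider A. Suppose A is a fool.
Then no assignment of the remaining roles makes every statement match its speaker's type — contradiction.
So A is a sage.
With that fixed, D's statement is false, so D is a fool.
Consider B. Suppose B is a fool.
Then A's statement comes out false, contradicting A being a sage.
So B is a sage.
With that fixed, C's statement is true, so C is a sage.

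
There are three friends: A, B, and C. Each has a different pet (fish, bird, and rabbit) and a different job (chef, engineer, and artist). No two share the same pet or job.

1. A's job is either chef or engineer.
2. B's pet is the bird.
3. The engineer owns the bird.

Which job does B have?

engineer

With clues 1–3, artist and chef are impossible for B's job.
That leaves engineer.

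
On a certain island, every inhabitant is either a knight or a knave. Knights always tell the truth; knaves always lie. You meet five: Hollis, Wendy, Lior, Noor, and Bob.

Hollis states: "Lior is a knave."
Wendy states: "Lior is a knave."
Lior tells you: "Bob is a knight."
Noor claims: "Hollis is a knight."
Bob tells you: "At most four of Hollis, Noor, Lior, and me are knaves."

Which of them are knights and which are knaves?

Hollis: knave, Wendy: knave, Lior: knight, Noor: knave, Bob: knight

Regardless of anyone's role, Bob's statement is true, so Bob is a knight.
With that fixed, Lior's statement is true, so Lior is a knight.
With that fixed, Hollis's statement is false, so Hollis is a knave.
With that fixed, Wendy's statement is false, so Wendy is a knave.
With that fixed, Noor's statement is false, so Noor is a knave.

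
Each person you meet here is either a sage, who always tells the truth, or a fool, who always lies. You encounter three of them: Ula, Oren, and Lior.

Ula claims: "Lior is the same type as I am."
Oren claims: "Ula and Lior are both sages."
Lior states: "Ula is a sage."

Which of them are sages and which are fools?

Consider Ula. Suppose Ula is a fool.
Then no assignment of the remaining roles makes every statement match its speaker's type — contradiction.
So Ula is a sage.
With that fixed, Lior's statement is true, so Lior is a sage.
With that fixed, Oren's statement is true, so Oren is a sage.

Ula: sage, Oren: sage, Lior: sage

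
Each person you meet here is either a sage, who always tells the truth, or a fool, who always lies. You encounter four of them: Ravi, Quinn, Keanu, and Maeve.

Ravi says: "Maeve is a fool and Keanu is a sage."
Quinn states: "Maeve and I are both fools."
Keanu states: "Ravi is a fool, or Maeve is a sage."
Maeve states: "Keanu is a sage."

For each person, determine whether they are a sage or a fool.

Consider Ravi. Suppose Ravi is a sage.
Then no assignment of the remaining roles makes every statement match its speaker's type — contradiction.
So Ravi is a fool.
With that fixed, Keanu's statement is true, so Keanu is a sage.
With that fixed, Maeve's statement is true, so Maeve is a sage.
With that fixed, Quinn's statement is false, so Quinn is a fool.

Ravi: fool, Quinn: fool, Keanu: sage, Maeve: sage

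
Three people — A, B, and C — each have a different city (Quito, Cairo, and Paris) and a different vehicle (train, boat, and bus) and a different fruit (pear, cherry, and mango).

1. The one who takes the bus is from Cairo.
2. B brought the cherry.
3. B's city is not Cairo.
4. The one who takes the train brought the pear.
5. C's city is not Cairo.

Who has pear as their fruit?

With clues 1–2, B is impossible for the one with fruit pear.
With clues 1–5, A is impossible for the one with fruit pear.
That leaves C.

C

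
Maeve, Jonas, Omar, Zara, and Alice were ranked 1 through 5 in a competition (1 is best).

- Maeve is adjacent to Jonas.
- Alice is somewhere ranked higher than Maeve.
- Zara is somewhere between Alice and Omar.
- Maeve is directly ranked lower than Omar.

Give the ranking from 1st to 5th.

Alice, Zara, Omar, Maeve, Jonas

From clues 1–2: Alice is in {1,2,3}.
From clues 1–3: Zara is in {2,4}.
From clues 1–4: Alice → rank 1, Zara → rank 2, Omar → rank 3, Maeve → rank 4, Jonas → rank 5.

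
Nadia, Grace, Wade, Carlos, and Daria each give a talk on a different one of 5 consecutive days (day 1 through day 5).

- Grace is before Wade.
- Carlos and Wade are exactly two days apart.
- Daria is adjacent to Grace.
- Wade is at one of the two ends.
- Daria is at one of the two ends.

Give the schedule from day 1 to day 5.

From clue 1: Grace is in {1,2,3,4}.
From clues 1–3: Nadia → day 4.
From clues 1–4: Carlos → day 3, Wade → day 5.
From clues 1–5: Daria → day 1, Grace → day 2.

Daria, Grace, Carlos, Nadia, Wade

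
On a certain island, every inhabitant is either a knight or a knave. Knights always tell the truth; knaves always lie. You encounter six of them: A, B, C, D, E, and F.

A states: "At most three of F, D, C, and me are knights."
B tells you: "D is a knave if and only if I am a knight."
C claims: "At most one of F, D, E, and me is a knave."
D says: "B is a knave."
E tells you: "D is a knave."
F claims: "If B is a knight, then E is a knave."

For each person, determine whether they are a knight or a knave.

A: knight, B: knight, C: knave, D: knave, E: knight, F: knave

Consider A. Suppose A is a knave.
Then A's own statement would have to be false, but it can't be — contradiction.
So A is a knight.
Consider B. Suppose B is a knave.
Then no assignment of the remaining roles makes every statement match its speaker's type — contradiction.
So B is a knight.
With that fixed, D's statement is false, so D is a knave.
With that fixed, E's statement is true, so E is a knight.
With that fixed, F's statement is false, so F is a knave.
With that fixed, C's statement is false, so C is a knave.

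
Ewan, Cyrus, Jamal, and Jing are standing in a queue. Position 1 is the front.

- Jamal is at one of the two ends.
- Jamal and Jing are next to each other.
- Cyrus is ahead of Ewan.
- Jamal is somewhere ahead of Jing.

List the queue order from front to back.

Jamal, Jing, Cyrus, Ewan

From clue 1: Jamal is in {1,4}.
From clues 1–3: Ewan is in {2,4}.
From clues 1–4: Jamal → position 1, Jing → position 2, Cyrus → position 3, Ewan → position 4.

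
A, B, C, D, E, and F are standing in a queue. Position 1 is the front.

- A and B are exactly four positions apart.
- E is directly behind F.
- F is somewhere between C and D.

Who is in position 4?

With clue 1, A and B are ruled out for position 4.
With clues 1–3, C, D, and F are ruled out for position 4.
So position 4 is E.

E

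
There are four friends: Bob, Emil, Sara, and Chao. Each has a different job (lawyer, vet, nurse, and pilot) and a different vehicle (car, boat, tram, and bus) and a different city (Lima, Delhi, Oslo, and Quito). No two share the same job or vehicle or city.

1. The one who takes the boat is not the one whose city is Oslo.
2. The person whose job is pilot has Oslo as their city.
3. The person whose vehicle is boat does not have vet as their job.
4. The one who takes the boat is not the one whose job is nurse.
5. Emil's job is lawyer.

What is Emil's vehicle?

With clues 1–5, bus, car, and tram are impossible for Emil's vehicle.
That leaves boat.

boat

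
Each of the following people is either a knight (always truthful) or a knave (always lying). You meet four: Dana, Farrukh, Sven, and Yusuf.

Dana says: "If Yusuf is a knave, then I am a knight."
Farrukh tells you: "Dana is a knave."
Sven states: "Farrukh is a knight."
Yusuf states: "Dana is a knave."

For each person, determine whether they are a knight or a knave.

Dana: knight, Farrukh: knave, Sven: knave, Yusuf: knave

Consider Dana. Suppose Dana is a knave.
Then no assignment of the remaining roles makes every statement match its speaker's type — contradiction.
So Dana is a knight.
With that fixed, Farrukh's statement is false, so Farrukh is a knave.
With that fixed, Sven's statement is false, so Sven is a knave.
With that fixed, Yusuf's statement is false, so Yusuf is a knave.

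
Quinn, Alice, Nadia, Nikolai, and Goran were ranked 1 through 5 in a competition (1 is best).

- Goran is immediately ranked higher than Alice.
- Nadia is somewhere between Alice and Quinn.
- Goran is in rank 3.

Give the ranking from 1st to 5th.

From clue 1: Alice is in {2,3,4,5}.
From clues 1–2: Nadia is in {2,3,4}.
From clues 1–3: Quinn → rank 1, Nadia → rank 2, Goran → rank 3, Alice → rank 4, Nikolai → rank 5.

Quinn, Nadia, Goran, Alice, Nikolai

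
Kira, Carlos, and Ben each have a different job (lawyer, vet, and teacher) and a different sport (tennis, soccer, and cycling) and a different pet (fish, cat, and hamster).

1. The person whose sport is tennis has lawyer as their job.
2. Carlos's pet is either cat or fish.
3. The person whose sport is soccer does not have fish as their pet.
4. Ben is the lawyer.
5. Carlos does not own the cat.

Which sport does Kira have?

soccer

With clues 1–4, tennis is impossible for Kira's sport.
With clues 1–5, cycling is impossible for Kira's sport.
That leaves soccer.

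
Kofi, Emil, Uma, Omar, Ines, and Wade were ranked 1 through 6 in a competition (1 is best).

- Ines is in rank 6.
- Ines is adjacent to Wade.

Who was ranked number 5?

With clue 1, Ines is ruled out for rank 5.
With clues 1–2, Emil, Kofi, Omar, and Uma are ruled out for rank 5.
So rank 5 is Wade.

Wade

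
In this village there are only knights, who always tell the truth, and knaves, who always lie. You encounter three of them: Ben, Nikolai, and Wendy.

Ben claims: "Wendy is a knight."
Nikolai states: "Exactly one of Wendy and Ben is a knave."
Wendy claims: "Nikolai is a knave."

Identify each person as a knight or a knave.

Consider Ben. Suppose Ben is a knave.
Then no assignment of the remaining roles makes every statement match its speaker's type — contradiction.
So Ben is a knight.
Consider Nikolai. Suppose Nikolai is a knight.
Then no assignment of the remaining roles makes every statement match its speaker's type — contradiction.
So Nikolai is a knave.
With that fixed, Wendy's statement is true, so Wendy is a knight.

Ben: knight, Nikolai: knave, Wendy: knight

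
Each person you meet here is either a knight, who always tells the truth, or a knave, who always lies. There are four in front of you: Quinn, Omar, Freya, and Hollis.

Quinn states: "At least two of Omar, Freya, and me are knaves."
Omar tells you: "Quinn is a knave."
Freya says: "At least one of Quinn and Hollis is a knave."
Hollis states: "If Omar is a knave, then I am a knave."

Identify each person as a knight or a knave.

Quinn: knave, Omar: knight, Freya: knight, Hollis: knight

Consider Quinn. Suppose Quinn is a knight.
Then no assignment of the remaining roles makes every statement match its speaker's type — contradiction.
So Quinn is a knave.
With that fixed, Omar's statement is true, so Omar is a knight.
With that fixed, Freya's statement is true, so Freya is a knight.
With that fixed, Hollis's statement is true, so Hollis is a knight.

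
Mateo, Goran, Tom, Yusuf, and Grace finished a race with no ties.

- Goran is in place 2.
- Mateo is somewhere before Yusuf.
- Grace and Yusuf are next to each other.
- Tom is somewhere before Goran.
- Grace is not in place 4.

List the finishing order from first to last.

From clue 1: Goran → place 2.
From clues 1–2: Mateo is in {1,3,4}.
From clues 1–3: Mateo is in {1,3}.
From clues 1–4: Tom → place 1, Mateo → place 3.
From clues 1–5: Yusuf → place 4, Grace → place 5.

Tom, Goran, Mateo, Yusuf, Grace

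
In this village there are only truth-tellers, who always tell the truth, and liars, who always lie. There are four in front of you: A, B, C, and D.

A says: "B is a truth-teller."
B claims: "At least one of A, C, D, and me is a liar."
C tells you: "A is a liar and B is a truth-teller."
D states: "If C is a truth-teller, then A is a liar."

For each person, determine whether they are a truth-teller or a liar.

Consider A. Suppose A is a liar.
Then no assignment of the remaining roles makes every statement match its speaker's type — contradiction.
So A is a truth-teller.
With that fixed, C's statement is false, so C is a liar.
With that fixed, D's statement is true, so D is a truth-teller.
With that fixed, B's statement is true, so B is a truth-teller.

A: truth-teller, B: truth-teller, C: liar, D: truth-teller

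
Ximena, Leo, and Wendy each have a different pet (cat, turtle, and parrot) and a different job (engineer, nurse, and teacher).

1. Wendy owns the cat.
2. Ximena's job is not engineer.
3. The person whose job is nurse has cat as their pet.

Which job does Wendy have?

With clues 1–3, engineer and teacher are impossible for Wendy's job.
That leaves nurse.

nurse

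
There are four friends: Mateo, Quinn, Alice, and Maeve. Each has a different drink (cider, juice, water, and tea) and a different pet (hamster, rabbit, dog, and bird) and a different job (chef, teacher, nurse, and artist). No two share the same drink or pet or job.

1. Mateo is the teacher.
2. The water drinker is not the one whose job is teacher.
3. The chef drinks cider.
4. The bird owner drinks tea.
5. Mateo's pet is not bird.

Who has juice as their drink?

With clues 1–5, Alice, Maeve, and Quinn are impossible for the one with drink juice.
That leaves Mateo.

Mateo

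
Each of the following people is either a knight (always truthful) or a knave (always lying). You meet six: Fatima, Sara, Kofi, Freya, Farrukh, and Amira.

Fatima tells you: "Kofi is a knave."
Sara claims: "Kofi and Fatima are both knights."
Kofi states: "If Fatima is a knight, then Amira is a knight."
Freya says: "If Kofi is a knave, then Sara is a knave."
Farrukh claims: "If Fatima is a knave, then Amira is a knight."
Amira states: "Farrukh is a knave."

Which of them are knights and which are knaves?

Consider Fatima. Suppose Fatima is a knave.
Then no assignment of the remaining roles makes every statement match its speaker's type — contradiction.
So Fatima is a knight.
With that fixed, Farrukh's statement is true, so Farrukh is a knight.
With that fixed, Amira's statement is false, so Amira is a knave.
With that fixed, Kofi's statement is false, so Kofi is a knave.
With that fixed, Sara's statement is false, so Sara is a knave.
With that fixed, Freya's statement is true, so Freya is a knight.

Fatima: knight, Sara: knave, Kofi: knave, Freya: knight, Farrukh: knight, Amira: knave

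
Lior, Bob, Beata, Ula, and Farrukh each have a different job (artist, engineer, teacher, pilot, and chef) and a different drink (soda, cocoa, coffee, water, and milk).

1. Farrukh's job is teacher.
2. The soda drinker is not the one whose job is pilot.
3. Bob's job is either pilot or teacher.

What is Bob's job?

pilot

Clue 1 rules out teacher for Bob's job.
With clues 1–3, artist, chef, and engineer are impossible for Bob's job.
That leaves pilot.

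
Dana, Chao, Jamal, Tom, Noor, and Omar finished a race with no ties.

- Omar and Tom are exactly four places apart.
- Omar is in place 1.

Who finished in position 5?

Tom

With clues 1–2, Chao, Dana, Jamal, Noor, and Omar are ruled out for place 5.
So place 5 is Tom.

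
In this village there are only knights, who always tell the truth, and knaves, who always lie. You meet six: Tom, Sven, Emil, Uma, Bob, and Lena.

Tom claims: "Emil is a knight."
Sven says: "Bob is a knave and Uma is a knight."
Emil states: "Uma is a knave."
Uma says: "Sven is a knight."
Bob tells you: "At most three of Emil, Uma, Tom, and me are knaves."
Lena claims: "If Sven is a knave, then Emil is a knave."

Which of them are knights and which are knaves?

Consider Tom. Suppose Tom is a knave.
Then no assignment of the remaining roles makes every statement match its speaker's type — contradiction.
So Tom is a knight.
With that fixed, Bob's statement is true, so Bob is a knight.
With that fixed, Sven's statement is false, so Sven is a knave.
With that fixed, Uma's statement is false, so Uma is a knave.
With that fixed, Emil's statement is true, so Emil is a knight.
With that fixed, Lena's statement is false, so Lena is a knave.

Tom: knight, Sven: knave, Emil: knight, Uma: knave, Bob: knight, Lena: knave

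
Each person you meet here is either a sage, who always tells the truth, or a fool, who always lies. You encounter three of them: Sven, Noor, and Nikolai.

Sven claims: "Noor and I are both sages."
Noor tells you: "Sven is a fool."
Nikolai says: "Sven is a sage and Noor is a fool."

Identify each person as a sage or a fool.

Consider Sven. Suppose Sven is a sage.
Then no assignment of the remaining roles makes every statement match its speaker's type — contradiction.
So Sven is a fool.
With that fixed, Noor's statement is true, so Noor is a sage.
With that fixed, Nikolai's statement is false, so Nikolai is a fool.

Sven: fool, Noor: sage, Nikolai: fool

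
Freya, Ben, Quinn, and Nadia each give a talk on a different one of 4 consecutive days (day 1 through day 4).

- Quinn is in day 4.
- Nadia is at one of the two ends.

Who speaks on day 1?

Nadia

With clue 1, Quinn is ruled out for day 1.
With clues 1–2, Ben and Freya are ruled out for day 1.
So day 1 is Nadia.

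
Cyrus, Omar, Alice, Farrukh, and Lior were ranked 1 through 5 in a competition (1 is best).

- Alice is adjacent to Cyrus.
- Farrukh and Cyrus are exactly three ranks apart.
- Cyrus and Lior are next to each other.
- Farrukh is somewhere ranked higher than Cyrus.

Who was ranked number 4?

With clues 1–3, Alice, Farrukh, and Lior are ruled out for rank 4.
With clues 1–4, Omar is ruled out for rank 4.
So rank 4 is Cyrus.

Cyrus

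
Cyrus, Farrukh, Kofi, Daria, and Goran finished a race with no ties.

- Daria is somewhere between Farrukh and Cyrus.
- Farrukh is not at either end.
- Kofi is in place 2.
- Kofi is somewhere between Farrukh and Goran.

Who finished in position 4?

Daria

With clues 1–3, Cyrus, Goran, and Kofi are ruled out for place 4.
With clues 1–4, Farrukh is ruled out for place 4.
So place 4 is Daria.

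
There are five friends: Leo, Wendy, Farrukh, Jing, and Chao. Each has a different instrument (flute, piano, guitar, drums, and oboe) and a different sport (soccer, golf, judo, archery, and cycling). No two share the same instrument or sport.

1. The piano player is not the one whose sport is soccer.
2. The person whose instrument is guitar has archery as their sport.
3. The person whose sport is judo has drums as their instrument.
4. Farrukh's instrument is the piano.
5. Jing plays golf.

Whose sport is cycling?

Farrukh

With clues 1–5, Chao, Jing, Leo, and Wendy are impossible for the one with sport cycling.
That leaves Farrukh.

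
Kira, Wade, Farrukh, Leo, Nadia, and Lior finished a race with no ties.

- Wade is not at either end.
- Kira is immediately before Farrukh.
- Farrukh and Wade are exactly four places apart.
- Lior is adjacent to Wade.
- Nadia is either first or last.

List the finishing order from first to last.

From clue 1: Wade is in {2,3,4,5}.
From clues 1–3: Wade → place 2, Kira → place 5, Farrukh → place 6.
From clues 1–4: Lior is in {1,3}.
From clues 1–5: Nadia → place 1, Lior → place 3, Leo → place 4.

Nadia, Wade, Lior, Leo, Kira, Farrukh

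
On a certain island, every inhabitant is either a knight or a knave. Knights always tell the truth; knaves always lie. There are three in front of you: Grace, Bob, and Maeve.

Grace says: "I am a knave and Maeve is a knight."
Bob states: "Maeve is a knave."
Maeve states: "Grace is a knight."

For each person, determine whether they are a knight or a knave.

Grace: knave, Bob: knight, Maeve: knave

Consider Grace. Suppose Grace is a knight.
Then Grace's own statement would have to be true, but it can't be — contradiction.
So Grace is a knave.
With that fixed, Maeve's statement is false, so Maeve is a knave.
With that fixed, Bob's statement is true, so Bob is a knight.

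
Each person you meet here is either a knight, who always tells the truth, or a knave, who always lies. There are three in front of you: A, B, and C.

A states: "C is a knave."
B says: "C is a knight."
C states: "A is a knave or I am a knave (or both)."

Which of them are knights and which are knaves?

Consider A. Suppose A is a knight.
Then whichever role C has, C's statement has the wrong truth value — contradiction.
So A is a knave.
With that fixed, C's statement is true, so C is a knight.
With that fixed, B's statement is true, so B is a knight.

A: knave, B: knight, C: knight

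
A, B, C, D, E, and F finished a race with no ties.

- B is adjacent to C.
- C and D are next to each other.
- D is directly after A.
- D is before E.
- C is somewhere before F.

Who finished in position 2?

D

With clues 1–3, B and C are ruled out for place 2.
With clues 1–4, E and F are ruled out for place 2.
With clues 1–5, A is ruled out for place 2.
So place 2 is D.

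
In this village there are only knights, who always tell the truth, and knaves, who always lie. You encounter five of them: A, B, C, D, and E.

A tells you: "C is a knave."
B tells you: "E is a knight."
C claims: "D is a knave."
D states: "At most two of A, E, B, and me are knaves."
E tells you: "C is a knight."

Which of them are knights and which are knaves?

A: knight, B: knave, C: knave, D: knight, E: knave

Consider A. Suppose A is a knave.
Then no assignment of the remaining roles makes every statement match its speaker's type — contradiction.
So A is a knight.
Consider B. Suppose B is a knight.
Then no assignment of the remaining roles makes every statement match its speaker's type — contradiction.
So B is a knave.
Consider C. Suppose C is a knight.
Then A's statement comes out false, contradicting A being a knight.
So C is a knave.
With that fixed, E's statement is false, so E is a knave.
Consider D. Suppose D is a knave.
Then C's statement comes out true, contradicting C being a knave.
So D is a knight.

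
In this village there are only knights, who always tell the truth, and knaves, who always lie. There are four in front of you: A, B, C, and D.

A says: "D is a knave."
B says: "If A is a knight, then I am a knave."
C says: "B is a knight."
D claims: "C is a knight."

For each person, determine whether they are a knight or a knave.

Consider A. Suppose A is a knight.
Then whichever role B has, B's statement has the wrong truth value — contradiction.
So A is a knave.
With that fixed, B's statement is true, so B is a knight.
With that fixed, C's statement is true, so C is a knight.
With that fixed, D's statement is true, so D is a knight.

A: knave, B: knight, C: knight, D: knight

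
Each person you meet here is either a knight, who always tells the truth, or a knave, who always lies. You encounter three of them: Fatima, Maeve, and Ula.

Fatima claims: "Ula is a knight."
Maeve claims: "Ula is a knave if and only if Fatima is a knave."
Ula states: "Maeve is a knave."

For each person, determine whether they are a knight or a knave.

Fatima: knave, Maeve: knight, Ula: knave

Consider Fatima. Suppose Fatima is a knight.
Then no assignment of the remaining roles makes every statement match its speaker's type — contradiction.
So Fatima is a knave.
Consider Maeve. Suppose Maeve is a knave.
Then no assignment of the remaining roles makes every statement match its speaker's type — contradiction.
So Maeve is a knight.
With that fixed, Ula's statement is false, so Ula is a knave.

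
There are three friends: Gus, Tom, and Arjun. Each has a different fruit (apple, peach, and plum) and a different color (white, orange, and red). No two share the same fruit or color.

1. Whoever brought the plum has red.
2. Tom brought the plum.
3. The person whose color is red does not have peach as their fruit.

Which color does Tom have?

red

With clues 1–2, orange and white are impossible for Tom's color.
That leaves red.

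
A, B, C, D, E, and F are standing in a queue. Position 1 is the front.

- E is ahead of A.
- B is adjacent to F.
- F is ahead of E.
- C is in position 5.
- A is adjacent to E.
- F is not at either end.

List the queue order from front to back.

B, F, E, A, C, D

From clue 1: A is in {2,3,4,5,6}.
From clues 1–3: A is in {4,5,6}.
From clues 1–4: C → position 5.
From clues 1–5: E → position 3, A → position 4, D → position 6.
From clues 1–6: B → position 1, F → position 2.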